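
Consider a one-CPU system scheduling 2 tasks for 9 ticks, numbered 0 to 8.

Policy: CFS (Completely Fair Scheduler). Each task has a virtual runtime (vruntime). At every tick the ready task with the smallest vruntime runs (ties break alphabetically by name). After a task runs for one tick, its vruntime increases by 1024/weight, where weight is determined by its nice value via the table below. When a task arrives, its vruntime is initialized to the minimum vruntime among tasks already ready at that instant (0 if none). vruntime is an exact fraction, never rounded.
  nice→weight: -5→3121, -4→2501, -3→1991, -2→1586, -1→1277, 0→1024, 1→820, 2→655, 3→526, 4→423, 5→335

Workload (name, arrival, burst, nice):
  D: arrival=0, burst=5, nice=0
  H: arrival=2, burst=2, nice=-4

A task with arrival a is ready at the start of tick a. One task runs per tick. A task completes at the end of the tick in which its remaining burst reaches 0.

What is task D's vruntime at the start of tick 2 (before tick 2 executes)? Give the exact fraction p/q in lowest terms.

vruntime(D, start of tick 2) = 2/1

t=0: vr[D=0] → run D
t=1: vr[D=1] → run D
t=2: vr[D=2 H=2] → run D
t=3: vr[D=3 H=2] → run H
t=4: vr[D=3 H=6026/2501] → run H
t=5: vr[D=3] → run D
t=6: vr[D=4] → run D
t=7: (idle)
t=8: (idle)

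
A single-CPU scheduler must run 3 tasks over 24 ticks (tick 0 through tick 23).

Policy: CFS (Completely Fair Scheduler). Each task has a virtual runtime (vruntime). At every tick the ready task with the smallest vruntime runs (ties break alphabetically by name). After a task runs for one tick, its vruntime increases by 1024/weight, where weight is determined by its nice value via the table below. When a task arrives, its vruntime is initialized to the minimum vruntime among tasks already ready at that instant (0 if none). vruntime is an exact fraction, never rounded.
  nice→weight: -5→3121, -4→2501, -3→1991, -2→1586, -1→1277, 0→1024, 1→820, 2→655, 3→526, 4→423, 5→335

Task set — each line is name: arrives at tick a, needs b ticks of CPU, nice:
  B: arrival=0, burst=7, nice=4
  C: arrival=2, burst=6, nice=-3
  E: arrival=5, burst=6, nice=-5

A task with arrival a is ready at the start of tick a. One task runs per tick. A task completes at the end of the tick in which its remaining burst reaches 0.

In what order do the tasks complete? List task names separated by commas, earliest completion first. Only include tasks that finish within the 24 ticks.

completion order = C, E, B

t=0: vr[B=0] → run B
t=1: vr[B=1024/423] → run B
t=2: vr[B=2048/423 C=2048/423] → run B
t=3: vr[B=1024/141 C=2048/423] → run C
t=4: vr[B=1024/141 C=4510720/842193] → run C
t=5: vr[B=1024/141 C=4943872/842193 E=4943872/842193] → run C
t=6: vr[B=1024/141 C=5377024/842193 E=4943872/842193] → run E
t=7: vr[B=1024/141 C=5377024/842193 E=16292230144/2628484353] → run E
t=8: vr[B=1024/141 C=5377024/842193 E=17154635776/2628484353] → run C
t=9: vr[B=1024/141 C=5810176/842193 E=17154635776/2628484353] → run E
t=10: vr[B=1024/141 C=5810176/842193 E=18017041408/2628484353] → run E
t=11: vr[B=1024/141 C=5810176/842193 E=18879447040/2628484353] → run C
t=12: vr[B=1024/141 C=6243328/842193 E=18879447040/2628484353] → run E
t=13: vr[B=1024/141 C=6243328/842193 E=19741852672/2628484353] → run B
t=14: vr[B=4096/423 C=6243328/842193 E=19741852672/2628484353] → run C
t=15: vr[B=4096/423 E=19741852672/2628484353] → run E
t=16: vr[B=4096/423] → run B
t=17: vr[B=5120/423] → run B
t=18: vr[B=2048/141] → run B
t=19: (idle)
t=20: (idle)
t=21: (idle)
t=22: (idle)
t=23: (idle)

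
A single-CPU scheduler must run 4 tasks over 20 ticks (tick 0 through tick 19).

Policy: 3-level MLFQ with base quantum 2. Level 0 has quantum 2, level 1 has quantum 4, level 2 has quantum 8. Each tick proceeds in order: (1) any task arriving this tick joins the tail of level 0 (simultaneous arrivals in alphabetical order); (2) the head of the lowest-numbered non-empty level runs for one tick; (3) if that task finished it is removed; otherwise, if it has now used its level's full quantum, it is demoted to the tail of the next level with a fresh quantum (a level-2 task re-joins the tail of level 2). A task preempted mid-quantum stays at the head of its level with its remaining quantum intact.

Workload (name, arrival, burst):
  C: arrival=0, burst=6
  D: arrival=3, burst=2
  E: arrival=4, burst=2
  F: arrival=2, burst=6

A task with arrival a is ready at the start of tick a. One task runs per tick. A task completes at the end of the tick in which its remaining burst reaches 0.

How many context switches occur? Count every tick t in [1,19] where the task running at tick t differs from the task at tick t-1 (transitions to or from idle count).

context switches = 6

t=0: L0/L1/L2 = C/-/- → run C
t=1: L0/L1/L2 = C/-/- → run C
t=2: L0/L1/L2 = F/C/- → run F
t=3: L0/L1/L2 = FD/C/- → run F
t=4: L0/L1/L2 = DE/CF/- → run D
t=5: L0/L1/L2 = DE/CF/- → run D
t=6: L0/L1/L2 = E/CF/- → run E
t=7: L0/L1/L2 = E/CF/- → run E
t=8: L0/L1/L2 = -/CF/- → run C
t=9: L0/L1/L2 = -/CF/- → run C
t=10: L0/L1/L2 = -/CF/- → run C
t=11: L0/L1/L2 = -/CF/- → run C
t=12: L0/L1/L2 = -/F/- → run F
t=13: L0/L1/L2 = -/F/- → run F
t=14: L0/L1/L2 = -/F/- → run F
t=15: L0/L1/L2 = -/F/- → run F
t=16: (idle)
t=17: (idle)
t=18: (idle)
t=19: (idle)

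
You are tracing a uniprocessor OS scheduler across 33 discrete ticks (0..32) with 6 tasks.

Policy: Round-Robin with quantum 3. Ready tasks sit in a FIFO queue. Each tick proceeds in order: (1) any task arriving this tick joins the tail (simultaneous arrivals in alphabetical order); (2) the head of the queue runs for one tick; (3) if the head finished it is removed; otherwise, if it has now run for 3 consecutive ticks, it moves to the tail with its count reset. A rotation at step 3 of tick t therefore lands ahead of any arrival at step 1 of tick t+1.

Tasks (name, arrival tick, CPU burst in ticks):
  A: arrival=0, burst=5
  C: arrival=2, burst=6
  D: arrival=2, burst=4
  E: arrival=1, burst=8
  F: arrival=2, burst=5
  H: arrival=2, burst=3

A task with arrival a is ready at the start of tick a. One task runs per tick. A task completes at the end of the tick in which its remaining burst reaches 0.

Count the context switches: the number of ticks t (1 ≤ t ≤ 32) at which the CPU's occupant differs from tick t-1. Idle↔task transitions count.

t=0: queue=[A] q_used=0 → run A
t=1: queue=[A,E] q_used=1 → run A
t=2: queue=[A,E,C,D,F,H] q_used=2 → run A
t=3: queue=[E,C,D,F,H,A] q_used=0 → run E
t=4: queue=[E,C,D,F,H,A] q_used=1 → run E
t=5: queue=[E,C,D,F,H,A] q_used=2 → run E
t=6: queue=[C,D,F,H,A,E] q_used=0 → run C
t=7: queue=[C,D,F,H,A,E] q_used=1 → run C
t=8: queue=[C,D,F,H,A,E] q_used=2 → run C
t=9: queue=[D,F,H,A,E,C] q_used=0 → run D
t=10: queue=[D,F,H,A,E,C] q_used=1 → run D
t=11: queue=[D,F,H,A,E,C] q_used=2 → run D
t=12: queue=[F,H,A,E,C,D] q_used=0 → run F
t=13: queue=[F,H,A,E,C,D] q_used=1 → run F
t=14: queue=[F,H,A,E,C,D] q_used=2 → run F
t=15: queue=[H,A,E,C,D,F] q_used=0 → run H
t=16: queue=[H,A,E,C,D,F] q_used=1 → run H
t=17: queue=[H,A,E,C,D,F] q_used=2 → run H
t=18: queue=[A,E,C,D,F] q_used=0 → run A
t=19: queue=[A,E,C,D,F] q_used=1 → run A
t=20: queue=[E,C,D,F] q_used=0 → run E
t=21: queue=[E,C,D,F] q_used=1 → run E
t=22: queue=[E,C,D,F] q_used=2 → run E
t=23: queue=[C,D,F,E] q_used=0 → run C
t=24: queue=[C,D,F,E] q_used=1 → run C
t=25: queue=[C,D,F,E] q_used=2 → run C
t=26: queue=[D,F,E] q_used=0 → run D
t=27: queue=[F,E] q_used=0 → run F
t=28: queue=[F,E] q_used=1 → run F
t=29: queue=[E] q_used=0 → run E
t=30: queue=[E] q_used=1 → run E
t=31: (idle)
t=32: (idle)

context switches = 12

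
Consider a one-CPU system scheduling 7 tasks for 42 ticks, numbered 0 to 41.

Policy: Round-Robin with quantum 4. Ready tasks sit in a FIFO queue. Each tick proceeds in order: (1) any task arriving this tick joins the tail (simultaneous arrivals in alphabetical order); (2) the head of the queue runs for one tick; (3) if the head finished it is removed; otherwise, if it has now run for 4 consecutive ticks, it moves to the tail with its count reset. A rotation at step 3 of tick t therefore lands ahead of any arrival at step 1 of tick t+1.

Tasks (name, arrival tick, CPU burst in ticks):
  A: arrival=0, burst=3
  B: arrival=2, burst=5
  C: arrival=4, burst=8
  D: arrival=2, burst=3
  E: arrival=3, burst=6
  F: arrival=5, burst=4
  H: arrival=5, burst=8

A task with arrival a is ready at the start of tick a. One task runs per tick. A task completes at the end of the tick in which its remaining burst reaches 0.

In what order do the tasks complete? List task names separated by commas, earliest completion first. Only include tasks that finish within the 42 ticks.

t=0: queue=[A] q_used=0 → run A
t=1: queue=[A] q_used=1 → run A
t=2: queue=[A,B,D] q_used=2 → run A
t=3: queue=[B,D,E] q_used=0 → run B
t=4: queue=[B,D,E,C] q_used=1 → run B
t=5: queue=[B,D,E,C,F,H] q_used=2 → run B
t=6: queue=[B,D,E,C,F,H] q_used=3 → run B
t=7: queue=[D,E,C,F,H,B] q_used=0 → run D
t=8: queue=[D,E,C,F,H,B] q_used=1 → run D
t=9: queue=[D,E,C,F,H,B] q_used=2 → run D
t=10: queue=[E,C,F,H,B] q_used=0 → run E
t=11: queue=[E,C,F,H,B] q_used=1 → run E
t=12: queue=[E,C,F,H,B] q_used=2 → run E
t=13: queue=[E,C,F,H,B] q_used=3 → run E
t=14: queue=[C,F,H,B,E] q_used=0 → run C
t=15: queue=[C,F,H,B,E] q_used=1 → run C
t=16: queue=[C,F,H,B,E] q_used=2 → run C
t=17: queue=[C,F,H,B,E] q_used=3 → run C
t=18: queue=[F,H,B,E,C] q_used=0 → run F
t=19: queue=[F,H,B,E,C] q_used=1 → run F
t=20: queue=[F,H,B,E,C] q_used=2 → run F
t=21: queue=[F,H,B,E,C] q_used=3 → run F
t=22: queue=[H,B,E,C] q_used=0 → run H
t=23: queue=[H,B,E,C] q_used=1 → run H
t=24: queue=[H,B,E,C] q_used=2 → run H
t=25: queue=[H,B,E,C] q_used=3 → run H
t=26: queue=[B,E,C,H] q_used=0 → run B
t=27: queue=[E,C,H] q_used=0 → run E
t=28: queue=[E,C,H] q_used=1 → run E
t=29: queue=[C,H] q_used=0 → run C
t=30: queue=[C,H] q_used=1 → run C
t=31: queue=[C,H] q_used=2 → run C
t=32: queue=[C,H] q_used=3 → run C
t=33: queue=[H] q_used=0 → run H
t=34: queue=[H] q_used=1 → run H
t=35: queue=[H] q_used=2 → run H
t=36: queue=[H] q_used=3 → run H
t=37: (idle)
t=38: (idle)
t=39: (idle)
t=40: (idle)
t=41: (idle)

completion order = A, D, F, B, E, C, H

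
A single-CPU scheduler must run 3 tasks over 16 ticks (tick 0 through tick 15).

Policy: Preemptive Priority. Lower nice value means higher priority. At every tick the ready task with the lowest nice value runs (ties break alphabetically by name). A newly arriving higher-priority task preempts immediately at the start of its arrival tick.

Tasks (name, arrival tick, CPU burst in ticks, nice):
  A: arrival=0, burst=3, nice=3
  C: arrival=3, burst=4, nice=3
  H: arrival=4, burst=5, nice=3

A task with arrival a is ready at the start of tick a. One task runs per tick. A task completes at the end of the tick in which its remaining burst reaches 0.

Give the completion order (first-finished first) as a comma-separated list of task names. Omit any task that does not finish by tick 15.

t=0: ready={A} → run A
t=1: ready={A} → run A
t=2: ready={A} → run A
t=3: ready={C} → run C
t=4: ready={C,H} → run C
t=5: ready={C,H} → run C
t=6: ready={C,H} → run C
t=7: ready={H} → run H
t=8: ready={H} → run H
t=9: ready={H} → run H
t=10: ready={H} → run H
t=11: ready={H} → run H
t=12: (idle)
t=13: (idle)
t=14: (idle)
t=15: (idle)

completion order = A, C, H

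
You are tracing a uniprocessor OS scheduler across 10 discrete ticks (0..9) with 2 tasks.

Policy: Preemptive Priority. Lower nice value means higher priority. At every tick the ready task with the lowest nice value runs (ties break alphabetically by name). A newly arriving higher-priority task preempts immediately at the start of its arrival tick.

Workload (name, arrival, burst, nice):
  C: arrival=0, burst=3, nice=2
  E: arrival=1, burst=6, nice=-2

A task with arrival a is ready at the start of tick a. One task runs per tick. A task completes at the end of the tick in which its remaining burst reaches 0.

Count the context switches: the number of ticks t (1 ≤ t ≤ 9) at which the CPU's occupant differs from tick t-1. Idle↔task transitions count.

context switches = 3

t=0: ready={C} → run C
t=1: ready={C,E} → run E
t=2: ready={C,E} → run E
t=3: ready={C,E} → run E
t=4: ready={C,E} → run E
t=5: ready={C,E} → run E
t=6: ready={C,E} → run E
t=7: ready={C} → run C
t=8: ready={C} → run C
t=9: (idle)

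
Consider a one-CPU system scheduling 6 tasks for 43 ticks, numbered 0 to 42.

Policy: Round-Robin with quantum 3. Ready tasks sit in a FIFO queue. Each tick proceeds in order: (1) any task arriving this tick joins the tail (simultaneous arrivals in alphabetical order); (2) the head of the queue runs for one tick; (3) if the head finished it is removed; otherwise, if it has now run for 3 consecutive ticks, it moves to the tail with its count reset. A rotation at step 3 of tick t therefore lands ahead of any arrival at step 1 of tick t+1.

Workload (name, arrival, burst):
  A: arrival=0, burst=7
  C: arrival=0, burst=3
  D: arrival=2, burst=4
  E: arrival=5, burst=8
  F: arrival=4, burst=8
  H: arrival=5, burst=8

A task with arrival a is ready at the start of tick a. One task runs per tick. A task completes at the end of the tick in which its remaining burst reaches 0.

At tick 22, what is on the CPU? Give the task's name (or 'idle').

t=0: queue=[A,C] q_used=0 → run A
t=1: queue=[A,C] q_used=1 → run A
t=2: queue=[A,C,D] q_used=2 → run A
t=3: queue=[C,D,A] q_used=0 → run C
t=4: queue=[C,D,A,F] q_used=1 → run C
t=5: queue=[C,D,A,F,E,H] q_used=2 → run C
t=6: queue=[D,A,F,E,H] q_used=0 → run D
t=7: queue=[D,A,F,E,H] q_used=1 → run D
t=8: queue=[D,A,F,E,H] q_used=2 → run D
t=9: queue=[A,F,E,H,D] q_used=0 → run A
t=10: queue=[A,F,E,H,D] q_used=1 → run A
t=11: queue=[A,F,E,H,D] q_used=2 → run A
t=12: queue=[F,E,H,D,A] q_used=0 → run F
t=13: queue=[F,E,H,D,A] q_used=1 → run F
t=14: queue=[F,E,H,D,A] q_used=2 → run F
t=15: queue=[E,H,D,A,F] q_used=0 → run E
t=16: queue=[E,H,D,A,F] q_used=1 → run E
t=17: queue=[E,H,D,A,F] q_used=2 → run E
t=18: queue=[H,D,A,F,E] q_used=0 → run H
t=19: queue=[H,D,A,F,E] q_used=1 → run H
t=20: queue=[H,D,A,F,E] q_used=2 → run H
t=21: queue=[D,A,F,E,H] q_used=0 → run D
t=22: queue=[A,F,E,H] q_used=0 → run A
t=23: queue=[F,E,H] q_used=0 → run F
t=24: queue=[F,E,H] q_used=1 → run F
t=25: queue=[F,E,H] q_used=2 → run F
t=26: queue=[E,H,F] q_used=0 → run E
t=27: queue=[E,H,F] q_used=1 → run E
t=28: queue=[E,H,F] q_used=2 → run E
t=29: queue=[H,F,E] q_used=0 → run H
t=30: queue=[H,F,E] q_used=1 → run H
t=31: queue=[H,F,E] q_used=2 → run H
t=32: queue=[F,E,H] q_used=0 → run F
t=33: queue=[F,E,H] q_used=1 → run F
t=34: queue=[E,H] q_used=0 → run E
t=35: queue=[E,H] q_used=1 → run E
t=36: queue=[H] q_used=0 → run H
t=37: queue=[H] q_used=1 → run H
t=38: (idle)
t=39: (idle)
t=40: (idle)
t=41: (idle)
t=42: (idle)

running at tick 22 = A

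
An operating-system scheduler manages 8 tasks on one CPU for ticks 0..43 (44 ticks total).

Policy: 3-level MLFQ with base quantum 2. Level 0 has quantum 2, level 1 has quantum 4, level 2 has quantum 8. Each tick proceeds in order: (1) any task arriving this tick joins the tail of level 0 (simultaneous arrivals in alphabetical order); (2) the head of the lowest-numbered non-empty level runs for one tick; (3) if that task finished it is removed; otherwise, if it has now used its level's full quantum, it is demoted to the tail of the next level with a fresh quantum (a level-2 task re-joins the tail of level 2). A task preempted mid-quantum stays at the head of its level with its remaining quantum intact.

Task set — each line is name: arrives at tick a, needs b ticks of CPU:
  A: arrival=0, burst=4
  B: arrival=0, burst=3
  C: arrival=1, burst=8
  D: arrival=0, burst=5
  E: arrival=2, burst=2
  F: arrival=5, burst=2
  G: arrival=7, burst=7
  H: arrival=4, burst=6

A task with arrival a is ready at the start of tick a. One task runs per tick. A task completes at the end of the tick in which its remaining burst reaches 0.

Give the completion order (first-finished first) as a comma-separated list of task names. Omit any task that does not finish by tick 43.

completion order = E, F, A, B, D, H, C, G

t=0: L0/L1/L2 = ABD/-/- → run A
t=1: L0/L1/L2 = ABDC/-/- → run A
t=2: L0/L1/L2 = BDCE/A/- → run B
t=3: L0/L1/L2 = BDCE/A/- → run B
t=4: L0/L1/L2 = DCEH/AB/- → run D
t=5: L0/L1/L2 = DCEHF/AB/- → run D
t=6: L0/L1/L2 = CEHF/ABD/- → run C
t=7: L0/L1/L2 = CEHFG/ABD/- → run C
t=8: L0/L1/L2 = EHFG/ABDC/- → run E
t=9: L0/L1/L2 = EHFG/ABDC/- → run E
t=10: L0/L1/L2 = HFG/ABDC/- → run H
t=11: L0/L1/L2 = HFG/ABDC/- → run H
t=12: L0/L1/L2 = FG/ABDCH/- → run F
t=13: L0/L1/L2 = FG/ABDCH/- → run F
t=14: L0/L1/L2 = G/ABDCH/- → run G
t=15: L0/L1/L2 = G/ABDCH/- → run G
t=16: L0/L1/L2 = -/ABDCHG/- → run A
t=17: L0/L1/L2 = -/ABDCHG/- → run A
t=18: L0/L1/L2 = -/BDCHG/- → run B
t=19: L0/L1/L2 = -/DCHG/- → run D
t=20: L0/L1/L2 = -/DCHG/- → run D
t=21: L0/L1/L2 = -/DCHG/- → run D
t=22: L0/L1/L2 = -/CHG/- → run C
t=23: L0/L1/L2 = -/CHG/- → run C
t=24: L0/L1/L2 = -/CHG/- → run C
t=25: L0/L1/L2 = -/CHG/- → run C
t=26: L0/L1/L2 = -/HG/C → run H
t=27: L0/L1/L2 = -/HG/C → run H
t=28: L0/L1/L2 = -/HG/C → run H
t=29: L0/L1/L2 = -/HG/C → run H
t=30: L0/L1/L2 = -/G/C → run G
t=31: L0/L1/L2 = -/G/C → run G
t=32: L0/L1/L2 = -/G/C → run G
t=33: L0/L1/L2 = -/G/C → run G
t=34: L0/L1/L2 = -/-/CG → run C
t=35: L0/L1/L2 = -/-/CG → run C
t=36: L0/L1/L2 = -/-/G → run G
t=37: (idle)
t=38: (idle)
t=39: (idle)
t=40: (idle)
t=41: (idle)
t=42: (idle)
t=43: (idle)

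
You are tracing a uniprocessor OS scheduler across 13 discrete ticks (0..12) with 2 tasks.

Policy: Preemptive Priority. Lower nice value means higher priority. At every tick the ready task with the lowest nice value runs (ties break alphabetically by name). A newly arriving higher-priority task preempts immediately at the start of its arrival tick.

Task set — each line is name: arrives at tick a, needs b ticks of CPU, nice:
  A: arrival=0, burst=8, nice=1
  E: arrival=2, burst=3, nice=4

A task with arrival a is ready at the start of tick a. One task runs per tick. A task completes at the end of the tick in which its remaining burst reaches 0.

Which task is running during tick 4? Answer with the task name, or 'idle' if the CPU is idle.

t=0: ready={A} → run A
t=1: ready={A} → run A
t=2: ready={A,E} → run A
t=3: ready={A,E} → run A
t=4: ready={A,E} → run A
t=5: ready={A,E} → run A
t=6: ready={A,E} → run A
t=7: ready={A,E} → run A
t=8: ready={E} → run E
t=9: ready={E} → run E
t=10: ready={E} → run E
t=11: (idle)
t=12: (idle)

running at tick 4 = A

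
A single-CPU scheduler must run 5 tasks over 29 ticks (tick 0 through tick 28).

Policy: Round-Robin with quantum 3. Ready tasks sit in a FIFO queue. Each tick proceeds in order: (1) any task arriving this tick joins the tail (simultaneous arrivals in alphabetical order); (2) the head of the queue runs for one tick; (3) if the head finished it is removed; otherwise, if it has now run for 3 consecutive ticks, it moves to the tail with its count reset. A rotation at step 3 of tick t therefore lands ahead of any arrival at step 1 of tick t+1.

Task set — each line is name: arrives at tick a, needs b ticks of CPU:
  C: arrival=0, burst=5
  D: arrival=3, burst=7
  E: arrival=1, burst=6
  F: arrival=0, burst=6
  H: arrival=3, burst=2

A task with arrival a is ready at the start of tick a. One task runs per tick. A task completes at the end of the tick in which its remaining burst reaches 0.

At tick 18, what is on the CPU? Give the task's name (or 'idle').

running at tick 18 = F

t=0: queue=[C,F] q_used=0 → run C
t=1: queue=[C,F,E] q_used=1 → run C
t=2: queue=[C,F,E] q_used=2 → run C
t=3: queue=[F,E,C,D,H] q_used=0 → run F
t=4: queue=[F,E,C,D,H] q_used=1 → run F
t=5: queue=[F,E,C,D,H] q_used=2 → run F
t=6: queue=[E,C,D,H,F] q_used=0 → run E
t=7: queue=[E,C,D,H,F] q_used=1 → run E
t=8: queue=[E,C,D,H,F] q_used=2 → run E
t=9: queue=[C,D,H,F,E] q_used=0 → run C
t=10: queue=[C,D,H,F,E] q_used=1 → run C
t=11: queue=[D,H,F,E] q_used=0 → run D
t=12: queue=[D,H,F,E] q_used=1 → run D
t=13: queue=[D,H,F,E] q_used=2 → run D
t=14: queue=[H,F,E,D] q_used=0 → run H
t=15: queue=[H,F,E,D] q_used=1 → run H
t=16: queue=[F,E,D] q_used=0 → run F
t=17: queue=[F,E,D] q_used=1 → run F
t=18: queue=[F,E,D] q_used=2 → run F
t=19: queue=[E,D] q_used=0 → run E
t=20: queue=[E,D] q_used=1 → run E
t=21: queue=[E,D] q_used=2 → run E
t=22: queue=[D] q_used=0 → run D
t=23: queue=[D] q_used=1 → run D
t=24: queue=[D] q_used=2 → run D
t=25: queue=[D] q_used=0 → run D
t=26: (idle)
t=27: (idle)
t=28: (idle)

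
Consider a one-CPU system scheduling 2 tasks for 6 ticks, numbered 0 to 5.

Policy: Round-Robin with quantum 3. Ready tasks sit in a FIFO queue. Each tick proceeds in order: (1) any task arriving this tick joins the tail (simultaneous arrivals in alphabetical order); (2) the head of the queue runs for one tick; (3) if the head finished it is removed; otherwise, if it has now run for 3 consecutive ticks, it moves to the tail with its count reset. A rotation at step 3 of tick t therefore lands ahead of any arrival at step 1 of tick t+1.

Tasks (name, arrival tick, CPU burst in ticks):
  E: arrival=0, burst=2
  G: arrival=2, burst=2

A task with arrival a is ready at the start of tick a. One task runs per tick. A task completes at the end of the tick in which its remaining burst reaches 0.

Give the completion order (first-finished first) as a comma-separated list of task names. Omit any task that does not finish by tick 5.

completion order = E, G

t=0: queue=[E] q_used=0 → run E
t=1: queue=[E] q_used=1 → run E
t=2: queue=[G] q_used=0 → run G
t=3: queue=[G] q_used=1 → run G
t=4: (idle)
t=5: (idle)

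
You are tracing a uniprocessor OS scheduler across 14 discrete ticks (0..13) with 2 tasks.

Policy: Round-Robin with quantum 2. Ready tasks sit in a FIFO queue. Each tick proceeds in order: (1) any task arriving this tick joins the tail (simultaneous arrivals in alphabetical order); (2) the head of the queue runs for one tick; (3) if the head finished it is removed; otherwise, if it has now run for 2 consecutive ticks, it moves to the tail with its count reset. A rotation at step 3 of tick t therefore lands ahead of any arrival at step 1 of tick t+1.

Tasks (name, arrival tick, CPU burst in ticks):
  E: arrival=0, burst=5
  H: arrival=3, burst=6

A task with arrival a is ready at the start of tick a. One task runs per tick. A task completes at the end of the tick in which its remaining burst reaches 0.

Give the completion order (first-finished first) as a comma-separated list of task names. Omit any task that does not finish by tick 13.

completion order = E, H

t=0: queue=[E] q_used=0 → run E
t=1: queue=[E] q_used=1 → run E
t=2: queue=[E] q_used=0 → run E
t=3: queue=[E,H] q_used=1 → run E
t=4: queue=[H,E] q_used=0 → run H
t=5: queue=[H,E] q_used=1 → run H
t=6: queue=[E,H] q_used=0 → run E
t=7: queue=[H] q_used=0 → run H
t=8: queue=[H] q_used=1 → run H
t=9: queue=[H] q_used=0 → run H
t=10: queue=[H] q_used=1 → run H
t=11: (idle)
t=12: (idle)
t=13: (idle)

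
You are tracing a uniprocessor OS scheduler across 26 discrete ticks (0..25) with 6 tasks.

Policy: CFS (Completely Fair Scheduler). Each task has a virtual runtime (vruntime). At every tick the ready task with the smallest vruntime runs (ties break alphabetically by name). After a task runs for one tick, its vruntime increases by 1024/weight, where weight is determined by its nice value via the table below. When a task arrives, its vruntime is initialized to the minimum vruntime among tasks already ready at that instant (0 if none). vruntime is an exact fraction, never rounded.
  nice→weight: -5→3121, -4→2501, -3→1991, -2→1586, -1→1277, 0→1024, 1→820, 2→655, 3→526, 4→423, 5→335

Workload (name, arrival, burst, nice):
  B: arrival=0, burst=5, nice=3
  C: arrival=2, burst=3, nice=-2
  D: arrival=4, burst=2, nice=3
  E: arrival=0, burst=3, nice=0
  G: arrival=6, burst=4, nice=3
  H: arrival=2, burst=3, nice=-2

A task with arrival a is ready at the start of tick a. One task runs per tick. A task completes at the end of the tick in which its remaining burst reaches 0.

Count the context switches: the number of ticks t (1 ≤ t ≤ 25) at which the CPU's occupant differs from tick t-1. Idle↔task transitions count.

context switches = 20

t=0: vr[B=0 E=0] → run B
t=1: vr[B=512/263 E=0] → run E
t=2: vr[B=512/263 C=1 E=1 H=1] → run C
t=3: vr[B=512/263 C=1305/793 E=1 H=1] → run E
t=4: vr[B=512/263 C=1305/793 D=1 E=2 H=1] → run D
t=5: vr[B=512/263 C=1305/793 D=775/263 E=2 H=1] → run H
t=6: vr[B=512/263 C=1305/793 D=775/263 E=2 G=1305/793 H=1305/793] → run C
t=7: vr[B=512/263 C=1817/793 D=775/263 E=2 G=1305/793 H=1305/793] → run G
t=8: vr[B=512/263 C=1817/793 D=775/263 E=2 G=749231/208559 H=1305/793] → run H
t=9: vr[B=512/263 C=1817/793 D=775/263 E=2 G=749231/208559 H=1817/793] → run B
t=10: vr[B=1024/263 C=1817/793 D=775/263 E=2 G=749231/208559 H=1817/793] → run E
t=11: vr[B=1024/263 C=1817/793 D=775/263 G=749231/208559 H=1817/793] → run C
t=12: vr[B=1024/263 D=775/263 G=749231/208559 H=1817/793] → run H
t=13: vr[B=1024/263 D=775/263 G=749231/208559] → run D
t=14: vr[B=1024/263 G=749231/208559] → run G
t=15: vr[B=1024/263 G=1155247/208559] → run B
t=16: vr[B=1536/263 G=1155247/208559] → run G
t=17: vr[B=1536/263 G=1561263/208559] → run B
t=18: vr[B=2048/263 G=1561263/208559] → run G
t=19: vr[B=2048/263] → run B
t=20: (idle)
t=21: (idle)
t=22: (idle)
t=23: (idle)
t=24: (idle)
t=25: (idle)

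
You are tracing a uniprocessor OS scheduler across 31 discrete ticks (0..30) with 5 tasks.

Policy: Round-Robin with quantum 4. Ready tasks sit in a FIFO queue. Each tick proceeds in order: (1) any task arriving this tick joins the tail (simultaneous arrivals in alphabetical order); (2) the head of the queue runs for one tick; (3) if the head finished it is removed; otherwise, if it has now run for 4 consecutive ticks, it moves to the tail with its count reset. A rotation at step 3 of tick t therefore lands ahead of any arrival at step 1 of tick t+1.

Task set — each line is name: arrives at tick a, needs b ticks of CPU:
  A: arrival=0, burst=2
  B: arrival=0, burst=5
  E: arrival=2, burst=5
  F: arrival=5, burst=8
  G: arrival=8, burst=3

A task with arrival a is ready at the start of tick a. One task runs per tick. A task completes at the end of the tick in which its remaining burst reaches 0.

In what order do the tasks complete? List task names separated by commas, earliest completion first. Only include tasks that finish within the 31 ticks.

completion order = A, B, G, E, F

t=0: queue=[A,B] q_used=0 → run A
t=1: queue=[A,B] q_used=1 → run A
t=2: queue=[B,E] q_used=0 → run B
t=3: queue=[B,E] q_used=1 → run B
t=4: queue=[B,E] q_used=2 → run B
t=5: queue=[B,E,F] q_used=3 → run B
t=6: queue=[E,F,B] q_used=0 → run E
t=7: queue=[E,F,B] q_used=1 → run E
t=8: queue=[E,F,B,G] q_used=2 → run E
t=9: queue=[E,F,B,G] q_used=3 → run E
t=10: queue=[F,B,G,E] q_used=0 → run F
t=11: queue=[F,B,G,E] q_used=1 → run F
t=12: queue=[F,B,G,E] q_used=2 → run F
t=13: queue=[F,B,G,E] q_used=3 → run F
t=14: queue=[B,G,E,F] q_used=0 → run B
t=15: queue=[G,E,F] q_used=0 → run G
t=16: queue=[G,E,F] q_used=1 → run G
t=17: queue=[G,E,F] q_used=2 → run G
t=18: queue=[E,F] q_used=0 → run E
t=19: queue=[F] q_used=0 → run F
t=20: queue=[F] q_used=1 → run F
t=21: queue=[F] q_used=2 → run F
t=22: queue=[F] q_used=3 → run F
t=23: (idle)
t=24: (idle)
t=25: (idle)
t=26: (idle)
t=27: (idle)
t=28: (idle)
t=29: (idle)
t=30: (idle)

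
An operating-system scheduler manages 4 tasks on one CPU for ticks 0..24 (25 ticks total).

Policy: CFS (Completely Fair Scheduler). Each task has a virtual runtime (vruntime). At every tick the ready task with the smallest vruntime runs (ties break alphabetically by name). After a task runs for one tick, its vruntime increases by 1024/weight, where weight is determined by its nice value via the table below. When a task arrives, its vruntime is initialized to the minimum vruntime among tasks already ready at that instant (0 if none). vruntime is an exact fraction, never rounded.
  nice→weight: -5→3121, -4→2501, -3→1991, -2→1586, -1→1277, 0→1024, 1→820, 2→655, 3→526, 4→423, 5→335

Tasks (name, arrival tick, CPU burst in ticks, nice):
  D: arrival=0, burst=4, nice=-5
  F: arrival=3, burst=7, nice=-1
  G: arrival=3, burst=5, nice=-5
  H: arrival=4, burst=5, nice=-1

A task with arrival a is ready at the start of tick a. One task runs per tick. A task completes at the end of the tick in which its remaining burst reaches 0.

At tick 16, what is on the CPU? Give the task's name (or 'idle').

t=0: vr[D=0] → run D
t=1: vr[D=1024/3121] → run D
t=2: vr[D=2048/3121] → run D
t=3: vr[D=3072/3121 F=3072/3121 G=3072/3121] → run D
t=4: vr[F=3072/3121 G=3072/3121 H=3072/3121] → run F
t=5: vr[F=7118848/3985517 G=3072/3121 H=3072/3121] → run G
t=6: vr[F=7118848/3985517 G=4096/3121 H=3072/3121] → run H
t=7: vr[F=7118848/3985517 G=4096/3121 H=7118848/3985517] → run G
t=8: vr[F=7118848/3985517 G=5120/3121 H=7118848/3985517] → run G
t=9: vr[F=7118848/3985517 G=6144/3121 H=7118848/3985517] → run F
t=10: vr[F=10314752/3985517 G=6144/3121 H=7118848/3985517] → run H
t=11: vr[F=10314752/3985517 G=6144/3121 H=10314752/3985517] → run G
t=12: vr[F=10314752/3985517 G=7168/3121 H=10314752/3985517] → run G
t=13: vr[F=10314752/3985517 H=10314752/3985517] → run F
t=14: vr[F=13510656/3985517 H=10314752/3985517] → run H
t=15: vr[F=13510656/3985517 H=13510656/3985517] → run F
t=16: vr[F=16706560/3985517 H=13510656/3985517] → run H
t=17: vr[F=16706560/3985517 H=16706560/3985517] → run F
t=18: vr[F=19902464/3985517 H=16706560/3985517] → run H
t=19: vr[F=19902464/3985517] → run F
t=20: vr[F=23098368/3985517] → run F
t=21: (idle)
t=22: (idle)
t=23: (idle)
t=24: (idle)

running at tick 16 = H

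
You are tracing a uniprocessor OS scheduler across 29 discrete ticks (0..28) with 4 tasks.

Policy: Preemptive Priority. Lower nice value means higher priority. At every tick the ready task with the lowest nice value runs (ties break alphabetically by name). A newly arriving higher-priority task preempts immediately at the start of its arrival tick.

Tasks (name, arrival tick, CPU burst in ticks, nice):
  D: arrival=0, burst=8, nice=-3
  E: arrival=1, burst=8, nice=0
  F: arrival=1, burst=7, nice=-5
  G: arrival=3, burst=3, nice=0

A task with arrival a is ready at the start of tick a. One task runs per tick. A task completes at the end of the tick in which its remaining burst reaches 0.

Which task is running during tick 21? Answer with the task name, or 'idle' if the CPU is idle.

running at tick 21 = E

t=0: ready={D} → run D
t=1: ready={D,E,F} → run F
t=2: ready={D,E,F} → run F
t=3: ready={D,E,F,G} → run F
t=4: ready={D,E,F,G} → run F
t=5: ready={D,E,F,G} → run F
t=6: ready={D,E,F,G} → run F
t=7: ready={D,E,F,G} → run F
t=8: ready={D,E,G} → run D
t=9: ready={D,E,G} → run D
t=10: ready={D,E,G} → run D
t=11: ready={D,E,G} → run D
t=12: ready={D,E,G} → run D
t=13: ready={D,E,G} → run D
t=14: ready={D,E,G} → run D
t=15: ready={E,G} → run E
t=16: ready={E,G} → run E
t=17: ready={E,G} → run E
t=18: ready={E,G} → run E
t=19: ready={E,G} → run E
t=20: ready={E,G} → run E
t=21: ready={E,G} → run E
t=22: ready={E,G} → run E
t=23: ready={G} → run G
t=24: ready={G} → run G
t=25: ready={G} → run G
t=26: (idle)
t=27: (idle)
t=28: (idle)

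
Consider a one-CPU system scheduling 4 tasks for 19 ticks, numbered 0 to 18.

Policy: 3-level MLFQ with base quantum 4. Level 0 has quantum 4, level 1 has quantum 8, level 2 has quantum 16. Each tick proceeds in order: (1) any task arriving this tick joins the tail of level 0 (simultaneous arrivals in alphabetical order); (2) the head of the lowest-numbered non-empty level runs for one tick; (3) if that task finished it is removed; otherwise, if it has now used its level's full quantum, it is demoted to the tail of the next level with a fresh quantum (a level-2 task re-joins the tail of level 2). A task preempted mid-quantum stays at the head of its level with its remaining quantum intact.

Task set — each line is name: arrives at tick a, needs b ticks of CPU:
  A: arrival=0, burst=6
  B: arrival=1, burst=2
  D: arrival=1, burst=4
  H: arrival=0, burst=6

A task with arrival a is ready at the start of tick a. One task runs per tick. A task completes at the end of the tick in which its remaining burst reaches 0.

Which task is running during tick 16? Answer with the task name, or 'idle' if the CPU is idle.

running at tick 16 = H

t=0: L0/L1/L2 = AH/-/- → run A
t=1: L0/L1/L2 = AHBD/-/- → run A
t=2: L0/L1/L2 = AHBD/-/- → run A
t=3: L0/L1/L2 = AHBD/-/- → run A
t=4: L0/L1/L2 = HBD/A/- → run H
t=5: L0/L1/L2 = HBD/A/- → run H
t=6: L0/L1/L2 = HBD/A/- → run H
t=7: L0/L1/L2 = HBD/A/- → run H
t=8: L0/L1/L2 = BD/AH/- → run B
t=9: L0/L1/L2 = BD/AH/- → run B
t=10: L0/L1/L2 = D/AH/- → run D
t=11: L0/L1/L2 = D/AH/- → run D
t=12: L0/L1/L2 = D/AH/- → run D
t=13: L0/L1/L2 = D/AH/- → run D
t=14: L0/L1/L2 = -/AH/- → run A
t=15: L0/L1/L2 = -/AH/- → run A
t=16: L0/L1/L2 = -/H/- → run H
t=17: L0/L1/L2 = -/H/- → run H
t=18: (idle)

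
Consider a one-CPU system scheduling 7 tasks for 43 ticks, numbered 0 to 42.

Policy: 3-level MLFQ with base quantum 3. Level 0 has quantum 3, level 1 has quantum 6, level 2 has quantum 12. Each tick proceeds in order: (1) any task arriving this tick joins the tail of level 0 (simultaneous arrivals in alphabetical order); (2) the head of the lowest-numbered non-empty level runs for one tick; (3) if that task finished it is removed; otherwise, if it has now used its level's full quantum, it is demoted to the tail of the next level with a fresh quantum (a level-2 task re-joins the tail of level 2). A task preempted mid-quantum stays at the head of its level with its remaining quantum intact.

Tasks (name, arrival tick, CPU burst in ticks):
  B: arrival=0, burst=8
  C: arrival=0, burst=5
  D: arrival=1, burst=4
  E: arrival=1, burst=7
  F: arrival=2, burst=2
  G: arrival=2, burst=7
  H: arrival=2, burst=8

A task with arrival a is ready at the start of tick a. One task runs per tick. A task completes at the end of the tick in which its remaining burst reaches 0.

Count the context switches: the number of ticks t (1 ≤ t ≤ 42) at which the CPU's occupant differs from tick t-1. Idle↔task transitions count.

context switches = 13

t=0: L0/L1/L2 = BC/-/- → run B
t=1: L0/L1/L2 = BCDE/-/- → run B
t=2: L0/L1/L2 = BCDEFGH/-/- → run B
t=3: L0/L1/L2 = CDEFGH/B/- → run C
t=4: L0/L1/L2 = CDEFGH/B/- → run C
t=5: L0/L1/L2 = CDEFGH/B/- → run C
t=6: L0/L1/L2 = DEFGH/BC/- → run D
t=7: L0/L1/L2 = DEFGH/BC/- → run D
t=8: L0/L1/L2 = DEFGH/BC/- → run D
t=9: L0/L1/L2 = EFGH/BCD/- → run E
t=10: L0/L1/L2 = EFGH/BCD/- → run E
t=11: L0/L1/L2 = EFGH/BCD/- → run E
t=12: L0/L1/L2 = FGH/BCDE/- → run F
t=13: L0/L1/L2 = FGH/BCDE/- → run F
t=14: L0/L1/L2 = GH/BCDE/- → run G
t=15: L0/L1/L2 = GH/BCDE/- → run G
t=16: L0/L1/L2 = GH/BCDE/- → run G
t=17: L0/L1/L2 = H/BCDEG/- → run H
t=18: L0/L1/L2 = H/BCDEG/- → run H
t=19: L0/L1/L2 = H/BCDEG/- → run H
t=20: L0/L1/L2 = -/BCDEGH/- → run B
t=21: L0/L1/L2 = -/BCDEGH/- → run B
t=22: L0/L1/L2 = -/BCDEGH/- → run B
t=23: L0/L1/L2 = -/BCDEGH/- → run B
t=24: L0/L1/L2 = -/BCDEGH/- → run B
t=25: L0/L1/L2 = -/CDEGH/- → run C
t=26: L0/L1/L2 = -/CDEGH/- → run C
t=27: L0/L1/L2 = -/DEGH/- → run D
t=28: L0/L1/L2 = -/EGH/- → run E
t=29: L0/L1/L2 = -/EGH/- → run E
t=30: L0/L1/L2 = -/EGH/- → run E
t=31: L0/L1/L2 = -/EGH/- → run E
t=32: L0/L1/L2 = -/GH/- → run G
t=33: L0/L1/L2 = -/GH/- → run G
t=34: L0/L1/L2 = -/GH/- → run G
t=35: L0/L1/L2 = -/GH/- → run G
t=36: L0/L1/L2 = -/H/- → run H
t=37: L0/L1/L2 = -/H/- → run H
t=38: L0/L1/L2 = -/H/- → run H
t=39: L0/L1/L2 = -/H/- → run H
t=40: L0/L1/L2 = -/H/- → run H
t=41: (idle)
t=42: (idle)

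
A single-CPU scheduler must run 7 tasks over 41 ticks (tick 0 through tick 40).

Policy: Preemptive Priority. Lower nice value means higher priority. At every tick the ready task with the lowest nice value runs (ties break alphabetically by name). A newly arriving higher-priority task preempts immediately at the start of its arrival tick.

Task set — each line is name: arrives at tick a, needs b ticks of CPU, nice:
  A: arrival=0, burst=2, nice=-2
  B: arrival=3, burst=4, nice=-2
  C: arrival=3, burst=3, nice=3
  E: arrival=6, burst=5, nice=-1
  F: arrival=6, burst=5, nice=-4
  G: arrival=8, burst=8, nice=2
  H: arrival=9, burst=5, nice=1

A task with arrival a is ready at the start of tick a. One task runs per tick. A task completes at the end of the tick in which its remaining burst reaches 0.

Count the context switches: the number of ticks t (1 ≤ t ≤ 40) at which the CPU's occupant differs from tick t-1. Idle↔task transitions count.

context switches = 9

t=0: ready={A} → run A
t=1: ready={A} → run A
t=2: (idle)
t=3: ready={B,C} → run B
t=4: ready={B,C} → run B
t=5: ready={B,C} → run B
t=6: ready={B,C,E,F} → run F
t=7: ready={B,C,E,F} → run F
t=8: ready={B,C,E,F,G} → run F
t=9: ready={B,C,E,F,G,H} → run F
t=10: ready={B,C,E,F,G,H} → run F
t=11: ready={B,C,E,G,H} → run B
t=12: ready={C,E,G,H} → run E
t=13: ready={C,E,G,H} → run E
t=14: ready={C,E,G,H} → run E
t=15: ready={C,E,G,H} → run E
t=16: ready={C,E,G,H} → run E
t=17: ready={C,G,H} → run H
t=18: ready={C,G,H} → run H
t=19: ready={C,G,H} → run H
t=20: ready={C,G,H} → run H
t=21: ready={C,G,H} → run H
t=22: ready={C,G} → run G
t=23: ready={C,G} → run G
t=24: ready={C,G} → run G
t=25: ready={C,G} → run G
t=26: ready={C,G} → run G
t=27: ready={C,G} → run G
t=28: ready={C,G} → run G
t=29: ready={C,G} → run G
t=30: ready={C} → run C
t=31: ready={C} → run C
t=32: ready={C} → run C
t=33: (idle)
t=34: (idle)
t=35: (idle)
t=36: (idle)
t=37: (idle)
t=38: (idle)
t=39: (idle)
t=40: (idle)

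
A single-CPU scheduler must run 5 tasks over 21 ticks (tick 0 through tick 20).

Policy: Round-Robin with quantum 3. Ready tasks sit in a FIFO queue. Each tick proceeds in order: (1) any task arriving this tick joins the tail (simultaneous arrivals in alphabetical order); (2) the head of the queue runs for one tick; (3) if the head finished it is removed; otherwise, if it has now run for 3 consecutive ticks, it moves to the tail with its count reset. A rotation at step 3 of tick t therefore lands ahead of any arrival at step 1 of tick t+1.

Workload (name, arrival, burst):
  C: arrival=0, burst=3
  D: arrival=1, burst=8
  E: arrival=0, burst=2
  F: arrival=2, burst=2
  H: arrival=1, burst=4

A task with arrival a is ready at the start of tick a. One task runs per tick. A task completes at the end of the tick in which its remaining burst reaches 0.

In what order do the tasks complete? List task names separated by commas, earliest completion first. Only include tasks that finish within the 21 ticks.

completion order = C, E, F, H, D

t=0: queue=[C,E] q_used=0 → run C
t=1: queue=[C,E,D,H] q_used=1 → run C
t=2: queue=[C,E,D,H,F] q_used=2 → run C
t=3: queue=[E,D,H,F] q_used=0 → run E
t=4: queue=[E,D,H,F] q_used=1 → run E
t=5: queue=[D,H,F] q_used=0 → run D
t=6: queue=[D,H,F] q_used=1 → run D
t=7: queue=[D,H,F] q_used=2 → run D
t=8: queue=[H,F,D] q_used=0 → run H
t=9: queue=[H,F,D] q_used=1 → run H
t=10: queue=[H,F,D] q_used=2 → run H
t=11: queue=[F,D,H] q_used=0 → run F
t=12: queue=[F,D,H] q_used=1 → run F
t=13: queue=[D,H] q_used=0 → run D
t=14: queue=[D,H] q_used=1 → run D
t=15: queue=[D,H] q_used=2 → run D
t=16: queue=[H,D] q_used=0 → run H
t=17: queue=[D] q_used=0 → run D
t=18: queue=[D] q_used=1 → run D
t=19: (idle)
t=20: (idle)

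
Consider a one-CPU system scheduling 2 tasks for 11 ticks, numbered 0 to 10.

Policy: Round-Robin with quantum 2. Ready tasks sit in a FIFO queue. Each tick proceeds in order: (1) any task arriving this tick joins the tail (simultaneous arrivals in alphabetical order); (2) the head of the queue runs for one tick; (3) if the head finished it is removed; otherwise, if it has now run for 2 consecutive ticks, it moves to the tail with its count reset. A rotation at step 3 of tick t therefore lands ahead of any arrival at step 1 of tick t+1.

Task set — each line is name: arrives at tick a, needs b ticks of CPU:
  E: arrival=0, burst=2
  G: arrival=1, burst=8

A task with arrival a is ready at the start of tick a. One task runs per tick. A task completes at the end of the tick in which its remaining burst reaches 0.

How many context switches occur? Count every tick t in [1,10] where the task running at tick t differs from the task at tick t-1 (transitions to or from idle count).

context switches = 2

t=0: queue=[E] q_used=0 → run E
t=1: queue=[E,G] q_used=1 → run E
t=2: queue=[G] q_used=0 → run G
t=3: queue=[G] q_used=1 → run G
t=4: queue=[G] q_used=0 → run G
t=5: queue=[G] q_used=1 → run G
t=6: queue=[G] q_used=0 → run G
t=7: queue=[G] q_used=1 → run G
t=8: queue=[G] q_used=0 → run G
t=9: queue=[G] q_used=1 → run G
t=10: (idle)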